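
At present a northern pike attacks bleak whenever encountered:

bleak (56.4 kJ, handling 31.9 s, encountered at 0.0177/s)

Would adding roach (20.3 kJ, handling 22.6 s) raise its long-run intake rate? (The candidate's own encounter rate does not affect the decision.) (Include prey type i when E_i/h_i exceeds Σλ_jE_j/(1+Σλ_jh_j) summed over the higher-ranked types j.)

Current rate: (0.0177×56.4)/(1 + 0.0177×31.9) = 0.638 kJ/s.
Profitability of roach: 20.3/22.6 = 0.8982 kJ/s.
0.8982 > 0.638, so adding roach raises the average — include it.

Yes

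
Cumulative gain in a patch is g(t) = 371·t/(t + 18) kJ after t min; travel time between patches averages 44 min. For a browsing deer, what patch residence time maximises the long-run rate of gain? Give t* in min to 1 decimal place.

Maximise g(t)/(T+t): set derivative to zero → g'(t)(T+t) = g(t).
g'(t) = 371·18/(t + 18)². Setting 371·18/(t+18)² = 371t/[(t+18)(44+t)] gives 18(44+t) = t(t+18), so t² = 18×44 = 792.
t* = √792 = 28.14 min.

28.1 min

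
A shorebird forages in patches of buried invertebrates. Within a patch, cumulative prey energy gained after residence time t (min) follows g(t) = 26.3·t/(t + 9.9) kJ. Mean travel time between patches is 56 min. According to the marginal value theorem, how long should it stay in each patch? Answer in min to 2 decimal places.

23.55 min

Optimal t* satisfies g'(t*) = g(t*)/(T + t*).
g'(t) = 26.3·9.9/(t + 9.9)². Setting 26.3·9.9/(t+9.9)² = 26.3t/[(t+9.9)(56+t)] gives 9.9(56+t) = t(t+9.9), so t² = 9.9×56 = 554.4.
t* = √554.4 = 23.55 min.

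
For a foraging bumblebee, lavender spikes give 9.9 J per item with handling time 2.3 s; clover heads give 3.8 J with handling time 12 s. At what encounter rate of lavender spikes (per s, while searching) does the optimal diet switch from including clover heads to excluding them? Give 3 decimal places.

0.035 per s

At the threshold, the rate on lavender spikes alone equals the profitability of clover heads: λ·9.9/(1 + λ·2.3) = 3.8/12 = 0.3167.
Rearranging, λ(9.9 − 0.3167×2.3) = 0.3167, so λ = 0.3167/9.172 = 0.03453 per s.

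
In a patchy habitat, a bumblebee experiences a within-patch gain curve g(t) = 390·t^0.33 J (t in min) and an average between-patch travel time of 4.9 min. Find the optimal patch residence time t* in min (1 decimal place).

2.4 min

Optimal t* satisfies g'(t*) = g(t*)/(T + t*).
g'(t) = 0.33·390·t^-0.67. Setting 0.33·390·t^-0.67 = 390·t^0.33/(4.9+t) gives 0.33(4.9+t) = t, so 0.67·t = 0.33×4.9.
t* = 0.33×4.9/0.67 = 2.413 min.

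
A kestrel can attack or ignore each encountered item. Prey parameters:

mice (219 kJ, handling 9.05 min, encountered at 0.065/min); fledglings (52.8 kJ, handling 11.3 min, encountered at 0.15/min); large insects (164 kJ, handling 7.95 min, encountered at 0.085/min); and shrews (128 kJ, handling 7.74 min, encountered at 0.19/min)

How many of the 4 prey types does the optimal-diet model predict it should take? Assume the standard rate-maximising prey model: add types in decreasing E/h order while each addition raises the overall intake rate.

Profitabilities (E/h, kJ/min): mice 24.2, large insects 20.6, shrews 16.5, fledglings 4.67. Add prey in this order while the next type's profitability exceeds the intake rate on those already taken.
Rate on top 1: 8.963. large insects: 20.6 > 8.963 → include.
Rate on top 2: 12.44. shrews: 16.5 > 12.44 → include.
Rate on top 3: 14.06. fledglings: 4.67 < 14.06 → exclude; stop.
Optimal diet: mice, large insects, shrews — 3 of 4 types.

3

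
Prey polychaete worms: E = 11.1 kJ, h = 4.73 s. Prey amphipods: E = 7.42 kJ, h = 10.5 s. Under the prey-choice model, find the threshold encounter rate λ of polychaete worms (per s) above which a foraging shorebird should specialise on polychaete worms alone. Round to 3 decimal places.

0.091 per s

At the threshold, the rate on polychaete worms alone equals the profitability of amphipods: λ·11.1/(1 + λ·4.73) = 7.42/10.5 = 0.7067.
Rearranging, λ(11.1 − 0.7067×4.73) = 0.7067, so λ = 0.7067/7.757 = 0.0911 per s.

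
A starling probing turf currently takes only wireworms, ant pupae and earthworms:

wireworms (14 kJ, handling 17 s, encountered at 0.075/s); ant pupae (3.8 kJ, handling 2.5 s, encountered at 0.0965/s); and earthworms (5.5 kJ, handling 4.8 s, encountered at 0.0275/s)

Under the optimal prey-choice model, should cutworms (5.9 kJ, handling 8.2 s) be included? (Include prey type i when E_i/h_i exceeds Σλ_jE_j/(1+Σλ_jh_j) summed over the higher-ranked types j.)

On wireworms, ant pupae and earthworms alone, R = ΣλE/(1+Σλh) = 1.568/2.648 = 0.5921 kJ/s.
Profitability of cutworms: 5.9/8.2 = 0.7195 kJ/s.
0.7195 > 0.5921, so adding cutworms raises the average — include it.

Yes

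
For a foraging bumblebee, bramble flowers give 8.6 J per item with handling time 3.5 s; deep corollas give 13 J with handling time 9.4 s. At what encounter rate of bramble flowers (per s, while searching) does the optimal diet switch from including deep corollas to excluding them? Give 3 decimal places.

The zero-one rule: include deep corollas iff E₂/h₂ > λE₁/(1+λh₁). Equality gives the switch point.
λE₁h₂ = E₂ + λE₂h₁ ⇒ λ = E₂/(E₁h₂ − E₂h₁) = 13/(80.84 − 45.5) = 0.3679 per s.

0.368 per s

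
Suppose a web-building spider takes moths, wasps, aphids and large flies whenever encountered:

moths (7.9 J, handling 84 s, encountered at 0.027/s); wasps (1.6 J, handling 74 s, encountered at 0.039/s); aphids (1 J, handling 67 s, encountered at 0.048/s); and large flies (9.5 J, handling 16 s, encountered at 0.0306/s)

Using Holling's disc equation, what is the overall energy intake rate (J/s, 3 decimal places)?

0.062 J/s

R = (0.027×7.9 + 0.039×1.6 + 0.048×1 + 0.0306×9.5) / (1 + 0.027×84 + 0.039×74 + 0.048×67 + 0.0306×16) = 0.6144/9.86 = 0.06231 J/s.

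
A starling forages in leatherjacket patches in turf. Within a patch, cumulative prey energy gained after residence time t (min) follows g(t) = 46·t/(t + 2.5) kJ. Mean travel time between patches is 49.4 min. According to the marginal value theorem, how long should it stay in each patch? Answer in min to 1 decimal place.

11.1 min

Maximise g(t)/(T+t): set derivative to zero → g'(t)(T+t) = g(t).
g'(t) = 46·2.5/(t + 2.5)². Setting 46·2.5/(t+2.5)² = 46t/[(t+2.5)(49.4+t)] gives 2.5(49.4+t) = t(t+2.5), so t² = 2.5×49.4 = 123.5.
t* = √123.5 = 11.11 min.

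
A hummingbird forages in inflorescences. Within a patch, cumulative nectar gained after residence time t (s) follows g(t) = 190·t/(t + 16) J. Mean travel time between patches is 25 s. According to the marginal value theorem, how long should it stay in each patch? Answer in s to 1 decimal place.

Optimal t* satisfies g'(t*) = g(t*)/(T + t*).
g'(t) = 190·16/(t + 16)². Setting 190·16/(t+16)² = 190t/[(t+16)(25+t)] gives 16(25+t) = t(t+16), so t² = 16×25 = 400.
t* = √400 = 20 s.

20.0 s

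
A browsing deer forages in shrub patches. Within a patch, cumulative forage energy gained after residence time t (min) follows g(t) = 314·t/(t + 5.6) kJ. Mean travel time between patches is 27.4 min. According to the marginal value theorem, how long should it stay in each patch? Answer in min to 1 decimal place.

12.4 min

Maximise g(t)/(T+t): set derivative to zero → g'(t)(T+t) = g(t).
g'(t) = 314·5.6/(t + 5.6)². Setting 314·5.6/(t+5.6)² = 314t/[(t+5.6)(27.4+t)] gives 5.6(27.4+t) = t(t+5.6), so t² = 5.6×27.4 = 153.4.
t* = √153.4 = 12.39 min.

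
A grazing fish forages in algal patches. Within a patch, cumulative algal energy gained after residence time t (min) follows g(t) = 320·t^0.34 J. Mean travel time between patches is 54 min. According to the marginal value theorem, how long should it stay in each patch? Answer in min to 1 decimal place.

Maximise g(t)/(T+t): set derivative to zero → g'(t)(T+t) = g(t).
g'(t) = 0.34·320·t^-0.66. Setting 0.34·320·t^-0.66 = 320·t^0.34/(54+t) gives 0.34(54+t) = t, so 0.66·t = 0.34×54.
t* = 0.34×54/0.66 = 27.82 min.

27.8 min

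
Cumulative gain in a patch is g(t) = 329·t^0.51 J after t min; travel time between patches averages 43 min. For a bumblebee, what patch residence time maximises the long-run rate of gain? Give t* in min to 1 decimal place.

By the marginal value theorem, leave when the instantaneous gain rate g'(t) equals the habitat-wide average g(t)/(T + t).
g'(t) = 0.51·329·t^-0.49. Setting 0.51·329·t^-0.49 = 329·t^0.51/(43+t) gives 0.51(43+t) = t, so 0.49·t = 0.51×43.
t* = 0.51×43/0.49 = 44.76 min.

44.8 min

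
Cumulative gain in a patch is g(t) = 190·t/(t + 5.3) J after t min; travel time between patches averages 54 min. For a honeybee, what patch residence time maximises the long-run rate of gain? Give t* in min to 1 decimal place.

16.9 min

By the marginal value theorem, leave when the instantaneous gain rate g'(t) equals the habitat-wide average g(t)/(T + t).
g'(t) = 190·5.3/(t + 5.3)². Setting 190·5.3/(t+5.3)² = 190t/[(t+5.3)(54+t)] gives 5.3(54+t) = t(t+5.3), so t² = 5.3×54 = 286.2.
t* = √286.2 = 16.92 min.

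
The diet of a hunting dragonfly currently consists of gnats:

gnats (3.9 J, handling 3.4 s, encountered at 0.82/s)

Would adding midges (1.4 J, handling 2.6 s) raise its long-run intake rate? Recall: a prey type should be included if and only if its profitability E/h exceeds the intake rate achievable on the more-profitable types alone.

On gnats alone, R = ΣλE/(1+Σλh) = 3.198/3.788 = 0.8442 J/s.
Profitability of midges: 1.4/2.6 = 0.5385 J/s.
Since 0.5385 < R, time spent handling midges is better spent searching.

No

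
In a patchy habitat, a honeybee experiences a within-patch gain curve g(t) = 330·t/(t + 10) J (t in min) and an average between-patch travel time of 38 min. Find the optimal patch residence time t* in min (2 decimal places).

Maximise g(t)/(T+t): set derivative to zero → g'(t)(T+t) = g(t).
g'(t) = 330·10/(t + 10)². Setting 330·10/(t+10)² = 330t/[(t+10)(38+t)] gives 10(38+t) = t(t+10), so t² = 10×38 = 380.
t* = √380 = 19.49 min.

19.49 min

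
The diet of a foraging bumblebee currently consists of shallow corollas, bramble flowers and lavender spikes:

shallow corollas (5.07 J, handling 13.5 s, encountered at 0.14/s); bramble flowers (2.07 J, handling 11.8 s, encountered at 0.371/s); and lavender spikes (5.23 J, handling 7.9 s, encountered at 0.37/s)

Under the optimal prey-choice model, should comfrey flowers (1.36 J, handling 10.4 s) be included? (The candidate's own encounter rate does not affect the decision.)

No

Current rate: (0.14×5.07 + 0.371×2.07 + 0.37×5.23)/(1 + 0.14×13.5 + 0.371×11.8 + 0.37×7.9) = 0.3349 J/s.
comfrey flowers: E/h = 1.36/10.4 = 0.1308 J/s.
0.1308 < 0.3349, so adding comfrey flowers would lower the average — exclude it.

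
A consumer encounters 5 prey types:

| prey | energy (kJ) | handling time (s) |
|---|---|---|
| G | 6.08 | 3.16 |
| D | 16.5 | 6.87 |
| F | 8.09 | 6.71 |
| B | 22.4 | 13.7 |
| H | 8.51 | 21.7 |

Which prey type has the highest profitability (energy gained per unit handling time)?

Profitability E/h (kJ/s): G = 6.08/3.16 = 1.92, D = 16.5/6.87 = 2.4, F = 8.09/6.71 = 1.21, B = 22.4/13.7 = 1.64, H = 8.51/21.7 = 0.392.
Ranked: D > G > B > F > H.

D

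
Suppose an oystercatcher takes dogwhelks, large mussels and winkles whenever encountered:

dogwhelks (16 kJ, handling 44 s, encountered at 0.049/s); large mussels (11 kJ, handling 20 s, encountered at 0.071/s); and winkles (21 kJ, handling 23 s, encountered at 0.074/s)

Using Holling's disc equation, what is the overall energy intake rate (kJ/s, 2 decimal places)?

R = Σλ_iE_i / (1 + Σλ_ih_i)
Numerator: 0.049×16 + 0.071×11 + 0.074×21 = 3.119
Denominator: 1 + 0.049×44 + 0.071×20 + 0.074×23 = 6.278
R = 3.119/6.278 = 0.4968 kJ/s

0.50 kJ/s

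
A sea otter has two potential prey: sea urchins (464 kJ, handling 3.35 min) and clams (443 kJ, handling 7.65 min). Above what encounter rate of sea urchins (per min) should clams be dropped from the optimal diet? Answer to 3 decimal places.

0.214 per min

Drop clams once their profitability E₂/h₂ falls below the rate achievable on sea urchins alone: E₂/h₂ = λE₁/(1 + λh₁).
Solve for λ: λE₁h₂ = E₂(1 + λh₁) → λ(E₁h₂ − E₂h₁) = E₂ → λ = E₂/(E₁h₂ − E₂h₁).
λ = 443/(464×7.65 − 443×3.35) = 443/2066 = 0.2145 per min.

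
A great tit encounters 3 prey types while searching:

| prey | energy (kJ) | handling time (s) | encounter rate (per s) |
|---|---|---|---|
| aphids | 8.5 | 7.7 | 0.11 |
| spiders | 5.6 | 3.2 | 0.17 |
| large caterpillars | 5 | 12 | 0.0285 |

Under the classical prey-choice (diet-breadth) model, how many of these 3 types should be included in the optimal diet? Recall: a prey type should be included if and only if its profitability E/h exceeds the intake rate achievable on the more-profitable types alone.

Rank by E/h (kJ/s): spiders 1.75, aphids 1.1, large caterpillars 0.417. Include each in turn until the next type's E/h falls below the running intake rate.
Rate on top 1: 0.6166. aphids: 1.1 > 0.6166 → include.
Rate on top 2: 0.7892. large caterpillars: 0.417 < 0.7892 → exclude; stop.
Optimal diet: spiders, aphids — 2 of 3 types.

2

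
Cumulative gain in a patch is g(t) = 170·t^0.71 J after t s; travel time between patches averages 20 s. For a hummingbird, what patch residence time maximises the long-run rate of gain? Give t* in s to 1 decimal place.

49.0 s

Optimal t* satisfies g'(t*) = g(t*)/(T + t*).
g'(t) = 0.71·170·t^-0.29. Setting 0.71·170·t^-0.29 = 170·t^0.71/(20+t) gives 0.71(20+t) = t, so 0.29·t = 0.71×20.
t* = 0.71×20/0.29 = 48.97 s.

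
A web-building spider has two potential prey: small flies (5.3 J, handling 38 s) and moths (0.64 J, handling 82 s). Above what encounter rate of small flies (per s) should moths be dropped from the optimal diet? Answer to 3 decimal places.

0.002 per s

Drop moths once their profitability E₂/h₂ falls below the rate achievable on small flies alone: E₂/h₂ = λE₁/(1 + λh₁).
Solve for λ: λE₁h₂ = E₂(1 + λh₁) → λ(E₁h₂ − E₂h₁) = E₂ → λ = E₂/(E₁h₂ − E₂h₁).
λ = 0.64/(5.3×82 − 0.64×38) = 0.64/410.3 = 0.00156 per s.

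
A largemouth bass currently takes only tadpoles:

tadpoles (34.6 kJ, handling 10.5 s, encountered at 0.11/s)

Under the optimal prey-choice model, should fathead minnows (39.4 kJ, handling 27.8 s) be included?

Intake rate on the current diet: R = (0.11×34.6) / (1 + 0.11×10.5) = 3.806/2.155 = 1.766 kJ/s.
Profitability of fathead minnows: 39.4/27.8 = 1.417 kJ/s.
Since 1.417 < R, time spent handling fathead minnows is better spent searching.

No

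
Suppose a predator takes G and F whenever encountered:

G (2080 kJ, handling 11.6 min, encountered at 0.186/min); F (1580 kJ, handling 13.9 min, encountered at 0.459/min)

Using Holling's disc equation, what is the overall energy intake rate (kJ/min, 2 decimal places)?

R = (0.186×2080 + 0.459×1580) / (1 + 0.186×11.6 + 0.459×13.9) = 1112/9.538 = 116.6 kJ/min.

116.60 kJ/min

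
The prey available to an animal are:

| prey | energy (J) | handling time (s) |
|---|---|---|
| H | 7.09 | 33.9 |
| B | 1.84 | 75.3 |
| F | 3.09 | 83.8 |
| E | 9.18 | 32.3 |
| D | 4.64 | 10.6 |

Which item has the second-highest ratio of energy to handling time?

Profitability E/h (J/s): H = 7.09/33.9 = 0.209, B = 1.84/75.3 = 0.0244, F = 3.09/83.8 = 0.0369, E = 9.18/32.3 = 0.284, D = 4.64/10.6 = 0.438.
Ranked: D > E > H > F > B.

E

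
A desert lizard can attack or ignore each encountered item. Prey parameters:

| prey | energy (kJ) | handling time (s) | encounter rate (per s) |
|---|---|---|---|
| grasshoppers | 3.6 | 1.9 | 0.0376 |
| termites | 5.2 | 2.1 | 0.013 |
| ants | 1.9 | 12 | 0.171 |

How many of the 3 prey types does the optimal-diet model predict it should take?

E/h in descending order: termites 2.48, grasshoppers 1.89, ants 0.158 kJ/s. The optimal diet is the largest prefix of this list for which every included type satisfies E_i/h_i > R on the types above it.
Rate on top 1: 0.0658. grasshoppers: 1.89 > 0.0658 → include.
Rate on top 2: 0.1847. ants: 0.158 < 0.1847 → exclude; stop.
Optimal diet: termites, grasshoppers — 2 of 3 types.

2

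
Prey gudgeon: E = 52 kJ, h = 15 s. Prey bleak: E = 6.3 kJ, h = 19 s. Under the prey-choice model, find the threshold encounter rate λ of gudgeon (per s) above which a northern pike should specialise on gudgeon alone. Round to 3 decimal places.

At the threshold, the rate on gudgeon alone equals the profitability of bleak: λ·52/(1 + λ·15) = 6.3/19 = 0.3316.
Rearranging, λ(52 − 0.3316×15) = 0.3316, so λ = 0.3316/47.03 = 0.007051 per s.

0.007 per s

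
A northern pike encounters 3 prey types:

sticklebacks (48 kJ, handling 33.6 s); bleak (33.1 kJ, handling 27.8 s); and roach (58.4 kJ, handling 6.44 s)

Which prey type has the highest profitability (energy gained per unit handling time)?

In descending order of E/h:
roach: 58.4/6.44 = 9.07 kJ/s
sticklebacks: 48/33.6 = 1.43 kJ/s
bleak: 33.1/27.8 = 1.19 kJ/s

roach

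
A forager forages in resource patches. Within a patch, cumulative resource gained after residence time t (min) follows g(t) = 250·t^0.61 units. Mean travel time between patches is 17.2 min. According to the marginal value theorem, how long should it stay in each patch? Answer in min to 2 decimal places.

By the marginal value theorem, leave when the instantaneous gain rate g'(t) equals the habitat-wide average g(t)/(T + t).
g'(t) = 0.61·250·t^-0.39. Setting 0.61·250·t^-0.39 = 250·t^0.61/(17.2+t) gives 0.61(17.2+t) = t, so 0.39·t = 0.61×17.2.
t* = 0.61×17.2/0.39 = 26.9 min.

26.90 min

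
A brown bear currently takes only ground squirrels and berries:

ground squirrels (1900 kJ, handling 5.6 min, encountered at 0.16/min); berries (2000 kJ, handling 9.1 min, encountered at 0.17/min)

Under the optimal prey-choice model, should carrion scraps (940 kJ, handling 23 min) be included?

No

Current rate: (0.16×1900 + 0.17×2000)/(1 + 0.16×5.6 + 0.17×9.1) = 187 kJ/min.
Profitability of carrion scraps: 940/23 = 40.87 kJ/min.
Since 40.87 < R, time spent handling carrion scraps is better spent searching.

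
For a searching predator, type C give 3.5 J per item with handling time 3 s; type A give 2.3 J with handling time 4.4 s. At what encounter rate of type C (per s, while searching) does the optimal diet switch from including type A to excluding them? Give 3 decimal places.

0.271 per s

Drop type A once their profitability E₂/h₂ falls below the rate achievable on type C alone: E₂/h₂ = λE₁/(1 + λh₁).
Solve for λ: λE₁h₂ = E₂(1 + λh₁) → λ(E₁h₂ − E₂h₁) = E₂ → λ = E₂/(E₁h₂ − E₂h₁).
λ = 2.3/(3.5×4.4 − 2.3×3) = 2.3/8.5 = 0.2706 per s.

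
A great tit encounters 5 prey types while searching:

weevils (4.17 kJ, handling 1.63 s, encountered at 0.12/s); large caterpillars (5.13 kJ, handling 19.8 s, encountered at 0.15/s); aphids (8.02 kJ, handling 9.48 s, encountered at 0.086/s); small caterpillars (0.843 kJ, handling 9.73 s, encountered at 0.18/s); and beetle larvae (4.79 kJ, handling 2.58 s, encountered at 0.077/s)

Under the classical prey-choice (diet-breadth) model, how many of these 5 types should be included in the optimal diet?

3

Rank by E/h (kJ/s): weevils 2.56, beetle larvae 1.86, aphids 0.846, large caterpillars 0.259, small caterpillars 0.0866. Include each in turn until the next type's E/h falls below the running intake rate.
Rate on top 1: 0.4185. beetle larvae: 1.86 > 0.4185 → include.
Rate on top 2: 0.6234. aphids: 0.846 > 0.6234 → include.
Rate on top 3: 0.7056. large caterpillars: 0.259 < 0.7056 → exclude; stop.
Optimal diet: weevils, beetle larvae, aphids — 3 of 5 types.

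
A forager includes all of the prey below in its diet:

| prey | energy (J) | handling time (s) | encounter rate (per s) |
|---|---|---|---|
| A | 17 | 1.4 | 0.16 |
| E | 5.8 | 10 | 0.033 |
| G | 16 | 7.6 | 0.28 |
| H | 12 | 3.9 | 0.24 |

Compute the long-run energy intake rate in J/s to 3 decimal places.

R = Σλ_iE_i / (1 + Σλ_ih_i)
Numerator: 0.16×17 + 0.033×5.8 + 0.28×16 + 0.24×12 = 10.27
Denominator: 1 + 0.16×1.4 + 0.033×10 + 0.28×7.6 + 0.24×3.9 = 4.618
R = 10.27/4.618 = 2.224 J/s

2.224 J/s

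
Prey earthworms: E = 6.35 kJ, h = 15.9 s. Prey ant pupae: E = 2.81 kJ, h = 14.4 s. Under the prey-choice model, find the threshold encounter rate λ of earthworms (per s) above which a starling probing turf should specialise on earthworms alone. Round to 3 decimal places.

0.060 per s

The zero-one rule: include ant pupae iff E₂/h₂ > λE₁/(1+λh₁). Equality gives the switch point.
λE₁h₂ = E₂ + λE₂h₁ ⇒ λ = E₂/(E₁h₂ − E₂h₁) = 2.81/(91.44 − 44.68) = 0.06009 per s.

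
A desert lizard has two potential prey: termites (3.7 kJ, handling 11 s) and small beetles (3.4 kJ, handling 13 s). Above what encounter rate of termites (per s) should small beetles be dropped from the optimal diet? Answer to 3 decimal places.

The zero-one rule: include small beetles iff E₂/h₂ > λE₁/(1+λh₁). Equality gives the switch point.
λE₁h₂ = E₂ + λE₂h₁ ⇒ λ = E₂/(E₁h₂ − E₂h₁) = 3.4/(48.1 − 37.4) = 0.3178 per s.

0.318 per s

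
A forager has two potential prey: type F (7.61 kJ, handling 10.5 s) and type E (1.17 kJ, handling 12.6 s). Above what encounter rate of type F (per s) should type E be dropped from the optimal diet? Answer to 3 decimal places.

The zero-one rule: include type E iff E₂/h₂ > λE₁/(1+λh₁). Equality gives the switch point.
λE₁h₂ = E₂ + λE₂h₁ ⇒ λ = E₂/(E₁h₂ − E₂h₁) = 1.17/(95.89 − 12.29) = 0.014 per s.

0.014 per s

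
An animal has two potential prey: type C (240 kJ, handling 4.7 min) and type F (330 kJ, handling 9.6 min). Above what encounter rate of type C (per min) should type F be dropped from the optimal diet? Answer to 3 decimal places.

0.438 per min

The zero-one rule: include type F iff E₂/h₂ > λE₁/(1+λh₁). Equality gives the switch point.
λE₁h₂ = E₂ + λE₂h₁ ⇒ λ = E₂/(E₁h₂ − E₂h₁) = 330/(2304 − 1551) = 0.4382 per min.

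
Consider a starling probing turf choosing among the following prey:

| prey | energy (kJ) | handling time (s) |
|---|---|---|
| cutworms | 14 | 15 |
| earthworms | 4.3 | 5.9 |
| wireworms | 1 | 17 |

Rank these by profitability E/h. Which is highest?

cutworms

Profitability E/h (kJ/s): cutworms = 14/15 = 0.933, earthworms = 4.3/5.9 = 0.729, wireworms = 1/17 = 0.0588.
Ranked: cutworms > earthworms > wireworms.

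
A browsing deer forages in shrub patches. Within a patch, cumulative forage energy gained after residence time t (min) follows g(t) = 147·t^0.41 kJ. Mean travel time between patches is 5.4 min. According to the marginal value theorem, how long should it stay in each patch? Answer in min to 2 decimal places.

By the marginal value theorem, leave when the instantaneous gain rate g'(t) equals the habitat-wide average g(t)/(T + t).
g'(t) = 0.41·147·t^-0.59. Setting 0.41·147·t^-0.59 = 147·t^0.41/(5.4+t) gives 0.41(5.4+t) = t, so 0.59·t = 0.41×5.4.
t* = 0.41×5.4/0.59 = 3.753 min.

3.75 min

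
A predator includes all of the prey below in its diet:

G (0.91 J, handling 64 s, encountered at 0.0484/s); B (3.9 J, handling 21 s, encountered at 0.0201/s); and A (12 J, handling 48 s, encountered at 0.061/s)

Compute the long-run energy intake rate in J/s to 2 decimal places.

0.11 J/s

R = (0.0484×0.91 + 0.0201×3.9 + 0.061×12) / (1 + 0.0484×64 + 0.0201×21 + 0.061×48) = 0.8544/7.448 = 0.1147 J/s.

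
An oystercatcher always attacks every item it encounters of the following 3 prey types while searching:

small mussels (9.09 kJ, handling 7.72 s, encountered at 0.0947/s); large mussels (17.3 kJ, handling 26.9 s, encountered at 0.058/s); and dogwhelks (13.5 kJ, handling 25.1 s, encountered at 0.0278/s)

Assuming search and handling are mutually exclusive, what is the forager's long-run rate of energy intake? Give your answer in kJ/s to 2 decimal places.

0.56 kJ/s

R = Σλ_iE_i / (1 + Σλ_ih_i)
Numerator: 0.0947×9.09 + 0.058×17.3 + 0.0278×13.5 = 2.24
Denominator: 1 + 0.0947×7.72 + 0.058×26.9 + 0.0278×25.1 = 3.989
R = 2.24/3.989 = 0.5614 kJ/s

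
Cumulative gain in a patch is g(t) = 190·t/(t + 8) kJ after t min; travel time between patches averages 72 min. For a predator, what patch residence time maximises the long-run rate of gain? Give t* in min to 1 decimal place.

24.0 min

By the marginal value theorem, leave when the instantaneous gain rate g'(t) equals the habitat-wide average g(t)/(T + t).
g'(t) = 190·8/(t + 8)². Setting 190·8/(t+8)² = 190t/[(t+8)(72+t)] gives 8(72+t) = t(t+8), so t² = 8×72 = 576.
t* = √576 = 24 min.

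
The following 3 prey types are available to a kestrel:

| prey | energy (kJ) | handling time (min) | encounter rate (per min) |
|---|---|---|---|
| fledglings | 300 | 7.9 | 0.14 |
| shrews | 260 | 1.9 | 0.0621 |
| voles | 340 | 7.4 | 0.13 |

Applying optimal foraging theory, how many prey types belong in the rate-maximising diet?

3

Rank by E/h (kJ/min): shrews 137, voles 45.9, fledglings 38. Include each in turn until the next type's E/h falls below the running intake rate.
Rate on top 1: 14.44. voles: 45.9 > 14.44 → include.
Rate on top 2: 29.01. fledglings: 38 > 29.01 → include.
Optimal diet: shrews, voles, fledglings — 3 of 3 types.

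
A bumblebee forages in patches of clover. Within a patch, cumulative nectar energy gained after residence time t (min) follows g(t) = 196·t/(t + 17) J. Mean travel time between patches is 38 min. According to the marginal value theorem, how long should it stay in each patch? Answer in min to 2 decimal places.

25.42 min

Optimal t* satisfies g'(t*) = g(t*)/(T + t*).
g'(t) = 196·17/(t + 17)². Setting 196·17/(t+17)² = 196t/[(t+17)(38+t)] gives 17(38+t) = t(t+17), so t² = 17×38 = 646.
t* = √646 = 25.42 min.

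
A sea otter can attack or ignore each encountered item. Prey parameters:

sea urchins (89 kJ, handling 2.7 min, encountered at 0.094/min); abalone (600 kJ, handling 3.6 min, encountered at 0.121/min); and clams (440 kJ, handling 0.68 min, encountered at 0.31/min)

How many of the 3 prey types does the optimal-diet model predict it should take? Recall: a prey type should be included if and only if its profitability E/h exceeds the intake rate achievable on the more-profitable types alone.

2

Rank by E/h (kJ/min): clams 647, abalone 167, sea urchins 33. Include each in turn until the next type's E/h falls below the running intake rate.
Rate on top 1: 112.7. abalone: 167 > 112.7 → include.
Rate on top 2: 126.9. sea urchins: 33 < 126.9 → exclude; stop.
Optimal diet: clams, abalone — 2 of 3 types.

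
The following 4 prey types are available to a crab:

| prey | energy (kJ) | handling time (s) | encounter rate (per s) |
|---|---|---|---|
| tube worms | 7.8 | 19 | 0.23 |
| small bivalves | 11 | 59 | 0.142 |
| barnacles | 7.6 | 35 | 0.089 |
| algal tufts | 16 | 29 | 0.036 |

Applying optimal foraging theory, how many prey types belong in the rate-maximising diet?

E/h in descending order: algal tufts 0.552, tube worms 0.411, barnacles 0.217, small bivalves 0.186 kJ/s. The optimal diet is the largest prefix of this list for which every included type satisfies E_i/h_i > R on the types above it.
Rate on top 1: 0.2818. tube worms: 0.411 > 0.2818 → include.
Rate on top 2: 0.3695. barnacles: 0.217 < 0.3695 → exclude; stop.
Optimal diet: algal tufts, tube worms — 2 of 4 types.

2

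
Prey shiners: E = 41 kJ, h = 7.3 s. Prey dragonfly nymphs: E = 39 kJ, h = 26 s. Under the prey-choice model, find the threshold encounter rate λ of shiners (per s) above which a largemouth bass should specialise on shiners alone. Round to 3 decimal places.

At the threshold, the rate on shiners alone equals the profitability of dragonfly nymphs: λ·41/(1 + λ·7.3) = 39/26 = 1.5.
Rearranging, λ(41 − 1.5×7.3) = 1.5, so λ = 1.5/30.05 = 0.04992 per s.

0.050 per s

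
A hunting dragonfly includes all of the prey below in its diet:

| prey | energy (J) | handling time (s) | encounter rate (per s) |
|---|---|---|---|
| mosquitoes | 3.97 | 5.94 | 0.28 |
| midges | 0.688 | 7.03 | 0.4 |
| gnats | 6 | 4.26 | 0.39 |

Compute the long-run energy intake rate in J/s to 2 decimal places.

0.52 J/s

R = Σλ_iE_i / (1 + Σλ_ih_i)
Numerator: 0.28×3.97 + 0.4×0.688 + 0.39×6 = 3.727
Denominator: 1 + 0.28×5.94 + 0.4×7.03 + 0.39×4.26 = 7.137
R = 3.727/7.137 = 0.5222 J/s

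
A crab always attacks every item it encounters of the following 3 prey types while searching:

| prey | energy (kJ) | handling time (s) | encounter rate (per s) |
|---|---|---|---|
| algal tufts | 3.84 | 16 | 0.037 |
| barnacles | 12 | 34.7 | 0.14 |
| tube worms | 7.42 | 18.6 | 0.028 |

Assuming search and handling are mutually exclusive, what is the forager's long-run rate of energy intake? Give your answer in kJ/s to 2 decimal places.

Energy encountered per unit search time: 0.037×3.84 + 0.14×12 + 0.028×7.42 = 2.03 kJ/s.
Handling time per unit search time: 0.037×16 + 0.14×34.7 + 0.028×18.6 = 5.971.
Rate = 2.03/(1 + 5.971) = 0.2912 kJ/s.

0.29 kJ/s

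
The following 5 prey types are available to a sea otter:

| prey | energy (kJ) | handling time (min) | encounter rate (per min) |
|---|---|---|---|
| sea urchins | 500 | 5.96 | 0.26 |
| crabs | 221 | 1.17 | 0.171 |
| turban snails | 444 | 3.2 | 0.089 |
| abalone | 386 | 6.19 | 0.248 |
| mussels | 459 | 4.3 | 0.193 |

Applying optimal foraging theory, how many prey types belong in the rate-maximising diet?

4

Profitabilities (E/h, kJ/min): crabs 189, turban snails 139, mussels 107, sea urchins 83.9, abalone 62.4. Add prey in this order while the next type's profitability exceeds the intake rate on those already taken.
Rate on top 1: 31.49. turban snails: 139 > 31.49 → include.
Rate on top 2: 52.06. mussels: 107 > 52.06 → include.
Rate on top 3: 71.67. sea urchins: 83.9 > 71.67 → include.
Rate on top 4: 76.57. abalone: 62.4 < 76.57 → exclude; stop.
Optimal diet: crabs, turban snails, mussels, sea urchins — 4 of 5 types.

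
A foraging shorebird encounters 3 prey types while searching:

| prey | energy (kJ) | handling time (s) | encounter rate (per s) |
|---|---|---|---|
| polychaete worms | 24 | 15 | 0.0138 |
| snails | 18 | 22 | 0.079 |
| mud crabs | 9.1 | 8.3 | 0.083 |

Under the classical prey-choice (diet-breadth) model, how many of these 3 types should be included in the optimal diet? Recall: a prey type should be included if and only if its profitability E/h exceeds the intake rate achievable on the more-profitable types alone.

3

Profitabilities (E/h, kJ/s): polychaete worms 1.6, mud crabs 1.1, snails 0.818. Add prey in this order while the next type's profitability exceeds the intake rate on those already taken.
Rate on top 1: 0.2744. mud crabs: 1.1 > 0.2744 → include.
Rate on top 2: 0.5731. snails: 0.818 > 0.5731 → include.
Optimal diet: polychaete worms, mud crabs, snails — 3 of 3 types.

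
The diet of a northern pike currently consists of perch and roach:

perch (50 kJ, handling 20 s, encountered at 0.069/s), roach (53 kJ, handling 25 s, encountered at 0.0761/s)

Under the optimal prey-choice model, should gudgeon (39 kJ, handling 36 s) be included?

Current rate: (0.069×50 + 0.0761×53)/(1 + 0.069×20 + 0.0761×25) = 1.747 kJ/s.
Profitability of gudgeon: 39/36 = 1.083 kJ/s.
Since 1.083 < R, time spent handling gudgeon is better spent searching.

No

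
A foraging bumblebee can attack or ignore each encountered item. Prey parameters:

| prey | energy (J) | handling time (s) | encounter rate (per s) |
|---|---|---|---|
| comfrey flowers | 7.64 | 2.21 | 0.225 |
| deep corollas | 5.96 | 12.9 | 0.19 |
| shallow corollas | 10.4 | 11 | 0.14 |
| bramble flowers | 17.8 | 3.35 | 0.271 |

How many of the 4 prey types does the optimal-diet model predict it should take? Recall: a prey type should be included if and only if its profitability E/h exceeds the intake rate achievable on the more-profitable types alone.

2

E/h in descending order: bramble flowers 5.31, comfrey flowers 3.46, shallow corollas 0.945, deep corollas 0.462 J/s. The optimal diet is the largest prefix of this list for which every included type satisfies E_i/h_i > R on the types above it.
Rate on top 1: 2.528. comfrey flowers: 3.46 > 2.528 → include.
Rate on top 2: 2.72. shallow corollas: 0.945 < 2.72 → exclude; stop.
Optimal diet: bramble flowers, comfrey flowers — 2 of 4 types.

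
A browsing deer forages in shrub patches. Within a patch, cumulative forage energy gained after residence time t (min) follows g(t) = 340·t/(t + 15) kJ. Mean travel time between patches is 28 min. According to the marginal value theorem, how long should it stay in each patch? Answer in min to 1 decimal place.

20.5 min

By the marginal value theorem, leave when the instantaneous gain rate g'(t) equals the habitat-wide average g(t)/(T + t).
g'(t) = 340·15/(t + 15)². Setting 340·15/(t+15)² = 340t/[(t+15)(28+t)] gives 15(28+t) = t(t+15), so t² = 15×28 = 420.
t* = √420 = 20.49 min.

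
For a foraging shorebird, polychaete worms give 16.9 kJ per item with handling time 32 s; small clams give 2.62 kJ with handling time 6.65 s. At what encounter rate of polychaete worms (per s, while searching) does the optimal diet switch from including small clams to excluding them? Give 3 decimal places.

0.092 per s

The zero-one rule: include small clams iff E₂/h₂ > λE₁/(1+λh₁). Equality gives the switch point.
λE₁h₂ = E₂ + λE₂h₁ ⇒ λ = E₂/(E₁h₂ − E₂h₁) = 2.62/(112.4 − 83.84) = 0.09178 per s.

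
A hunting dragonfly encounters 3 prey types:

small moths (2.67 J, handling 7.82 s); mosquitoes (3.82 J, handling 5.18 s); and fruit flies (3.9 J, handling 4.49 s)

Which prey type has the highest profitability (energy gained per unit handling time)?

In descending order of E/h:
fruit flies: 3.9/4.49 = 0.869 J/s
mosquitoes: 3.82/5.18 = 0.737 J/s
small moths: 2.67/7.82 = 0.341 J/s

fruit flies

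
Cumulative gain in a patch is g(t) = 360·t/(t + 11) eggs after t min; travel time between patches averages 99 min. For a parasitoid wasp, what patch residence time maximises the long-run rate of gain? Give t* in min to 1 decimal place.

Maximise g(t)/(T+t): set derivative to zero → g'(t)(T+t) = g(t).
g'(t) = 360·11/(t + 11)². Setting 360·11/(t+11)² = 360t/[(t+11)(99+t)] gives 11(99+t) = t(t+11), so t² = 11×99 = 1089.
t* = √1089 = 33 min.

33.0 min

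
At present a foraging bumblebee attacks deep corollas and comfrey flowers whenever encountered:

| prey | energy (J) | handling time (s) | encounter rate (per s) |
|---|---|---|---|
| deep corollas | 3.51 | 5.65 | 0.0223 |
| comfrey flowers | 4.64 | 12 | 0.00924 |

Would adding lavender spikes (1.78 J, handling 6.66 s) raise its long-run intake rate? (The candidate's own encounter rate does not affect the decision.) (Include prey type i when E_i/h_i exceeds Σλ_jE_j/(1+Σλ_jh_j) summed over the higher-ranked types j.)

Current rate: (0.0223×3.51 + 0.00924×4.64)/(1 + 0.0223×5.65 + 0.00924×12) = 0.09795 J/s.
Profitability of lavender spikes: 1.78/6.66 = 0.2673 J/s.
Since 0.2673 > R, including lavender spikes increases the long-run rate.

Yes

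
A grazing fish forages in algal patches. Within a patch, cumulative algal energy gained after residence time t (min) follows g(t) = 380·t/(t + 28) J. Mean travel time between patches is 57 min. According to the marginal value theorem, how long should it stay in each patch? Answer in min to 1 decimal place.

Optimal t* satisfies g'(t*) = g(t*)/(T + t*).
g'(t) = 380·28/(t + 28)². Setting 380·28/(t+28)² = 380t/[(t+28)(57+t)] gives 28(57+t) = t(t+28), so t² = 28×57 = 1596.
t* = √1596 = 39.95 min.

39.9 min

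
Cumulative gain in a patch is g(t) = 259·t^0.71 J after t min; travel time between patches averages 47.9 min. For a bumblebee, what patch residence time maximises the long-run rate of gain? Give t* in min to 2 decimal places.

Maximise g(t)/(T+t): set derivative to zero → g'(t)(T+t) = g(t).
g'(t) = 0.71·259·t^-0.29. Setting 0.71·259·t^-0.29 = 259·t^0.71/(47.9+t) gives 0.71(47.9+t) = t, so 0.29·t = 0.71×47.9.
t* = 0.71×47.9/0.29 = 117.3 min.

117.27 min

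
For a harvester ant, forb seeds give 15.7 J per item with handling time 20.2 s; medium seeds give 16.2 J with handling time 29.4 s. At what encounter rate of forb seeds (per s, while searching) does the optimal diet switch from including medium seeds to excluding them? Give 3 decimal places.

0.121 per s

Drop medium seeds once their profitability E₂/h₂ falls below the rate achievable on forb seeds alone: E₂/h₂ = λE₁/(1 + λh₁).
Solve for λ: λE₁h₂ = E₂(1 + λh₁) → λ(E₁h₂ − E₂h₁) = E₂ → λ = E₂/(E₁h₂ − E₂h₁).
λ = 16.2/(15.7×29.4 − 16.2×20.2) = 16.2/134.3 = 0.1206 per s.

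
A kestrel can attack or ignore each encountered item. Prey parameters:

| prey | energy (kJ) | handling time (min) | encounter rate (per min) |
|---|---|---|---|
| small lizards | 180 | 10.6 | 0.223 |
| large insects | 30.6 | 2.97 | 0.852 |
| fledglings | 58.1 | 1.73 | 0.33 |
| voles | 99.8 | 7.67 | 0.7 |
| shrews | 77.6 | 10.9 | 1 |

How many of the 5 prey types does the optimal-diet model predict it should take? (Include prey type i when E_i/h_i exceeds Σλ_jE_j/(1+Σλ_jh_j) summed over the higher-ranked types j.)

E/h in descending order: fledglings 33.6, small lizards 17, voles 13, large insects 10.3, shrews 7.12 kJ/min. The optimal diet is the largest prefix of this list for which every included type satisfies E_i/h_i > R on the types above it.
Rate on top 1: 12.21. small lizards: 17 > 12.21 → include.
Rate on top 2: 15.07. voles: 13 < 15.07 → exclude; stop.
Optimal diet: fledglings, small lizards — 2 of 5 types.

2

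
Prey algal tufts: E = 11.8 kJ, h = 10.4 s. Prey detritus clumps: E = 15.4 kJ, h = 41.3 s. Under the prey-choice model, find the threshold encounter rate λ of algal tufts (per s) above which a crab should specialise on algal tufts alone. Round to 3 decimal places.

0.047 per s

At the threshold, the rate on algal tufts alone equals the profitability of detritus clumps: λ·11.8/(1 + λ·10.4) = 15.4/41.3 = 0.3729.
Rearranging, λ(11.8 − 0.3729×10.4) = 0.3729, so λ = 0.3729/7.922 = 0.04707 per s.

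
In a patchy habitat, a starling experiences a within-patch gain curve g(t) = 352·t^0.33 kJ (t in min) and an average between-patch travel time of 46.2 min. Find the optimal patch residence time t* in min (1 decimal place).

Optimal t* satisfies g'(t*) = g(t*)/(T + t*).
g'(t) = 0.33·352·t^-0.67. Setting 0.33·352·t^-0.67 = 352·t^0.33/(46.2+t) gives 0.33(46.2+t) = t, so 0.67·t = 0.33×46.2.
t* = 0.33×46.2/0.67 = 22.76 min.

22.8 min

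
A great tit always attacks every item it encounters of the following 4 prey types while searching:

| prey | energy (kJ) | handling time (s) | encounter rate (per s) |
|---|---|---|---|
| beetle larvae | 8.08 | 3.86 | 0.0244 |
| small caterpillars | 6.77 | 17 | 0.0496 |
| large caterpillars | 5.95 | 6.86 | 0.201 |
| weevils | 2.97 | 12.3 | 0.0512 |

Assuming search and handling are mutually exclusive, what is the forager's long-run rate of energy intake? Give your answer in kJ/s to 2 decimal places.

0.48 kJ/s

R = (0.0244×8.08 + 0.0496×6.77 + 0.201×5.95 + 0.0512×2.97) / (1 + 0.0244×3.86 + 0.0496×17 + 0.201×6.86 + 0.0512×12.3) = 1.881/3.946 = 0.4767 kJ/s.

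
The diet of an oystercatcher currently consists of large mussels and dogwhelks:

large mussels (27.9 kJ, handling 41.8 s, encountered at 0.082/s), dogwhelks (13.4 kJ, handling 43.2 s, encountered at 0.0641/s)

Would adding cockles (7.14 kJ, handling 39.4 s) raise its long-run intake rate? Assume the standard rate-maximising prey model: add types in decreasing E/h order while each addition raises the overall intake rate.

Intake rate on the current diet: R = (0.082×27.9 + 0.0641×13.4) / (1 + 0.082×41.8 + 0.0641×43.2) = 3.147/7.197 = 0.4372 kJ/s.
cockles: E/h = 7.14/39.4 = 0.1812 kJ/s.
Since 0.1812 < R, time spent handling cockles is better spent searching.

No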